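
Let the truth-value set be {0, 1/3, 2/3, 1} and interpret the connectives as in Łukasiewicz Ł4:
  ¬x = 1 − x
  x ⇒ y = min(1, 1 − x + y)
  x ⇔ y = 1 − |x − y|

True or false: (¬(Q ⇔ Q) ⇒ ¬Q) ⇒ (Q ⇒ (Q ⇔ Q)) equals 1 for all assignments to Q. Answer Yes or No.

Yes

Q = 0 ↦ 1
Q = 1/3 ↦ 1
Q = 2/3 ↦ 1
Q = 1 ↦ 1
Every assignment gives a value ≥ 1.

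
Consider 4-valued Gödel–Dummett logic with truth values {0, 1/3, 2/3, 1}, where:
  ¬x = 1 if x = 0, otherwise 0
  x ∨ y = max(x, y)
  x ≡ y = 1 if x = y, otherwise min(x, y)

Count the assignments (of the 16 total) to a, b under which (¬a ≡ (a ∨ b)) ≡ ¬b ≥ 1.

a = 0, b = 0 ↦ 0  <
a = 0, b = 1/3 ↦ 0  <
a = 0, b = 2/3 ↦ 0  <
a = 0, b = 1 ↦ 0  <
a = 1/3, b = 0 ↦ 0  <
a = 1/3, b = 1/3 ↦ 1  ≥
a = 1/3, b = 2/3 ↦ 1  ≥
a = 1/3, b = 1 ↦ 1  ≥
a = 2/3, b = 0 ↦ 0  <
a = 2/3, b = 1/3 ↦ 1  ≥
a = 2/3, b = 2/3 ↦ 1  ≥
a = 2/3, b = 1 ↦ 1  ≥
a = 1, b = 0 ↦ 0  <
a = 1, b = 1/3 ↦ 1  ≥
a = 1, b = 2/3 ↦ 1  ≥
a = 1, b = 1 ↦ 1  ≥
So 9 of the 16 assignments meet the threshold.

9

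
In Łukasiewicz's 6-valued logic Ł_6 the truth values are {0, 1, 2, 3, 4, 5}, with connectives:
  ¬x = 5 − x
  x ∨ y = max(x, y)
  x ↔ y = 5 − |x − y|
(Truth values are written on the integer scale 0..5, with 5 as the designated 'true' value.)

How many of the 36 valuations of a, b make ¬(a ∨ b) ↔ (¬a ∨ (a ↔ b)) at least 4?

13

value 5: 6 assignments (counts)
value 4: 7 assignments (counts)
value 3: 8 assignments
value 2: 8 assignments
value 1: 5 assignments
value 0: 2 assignments
So 13 of the 36 assignments meet the threshold.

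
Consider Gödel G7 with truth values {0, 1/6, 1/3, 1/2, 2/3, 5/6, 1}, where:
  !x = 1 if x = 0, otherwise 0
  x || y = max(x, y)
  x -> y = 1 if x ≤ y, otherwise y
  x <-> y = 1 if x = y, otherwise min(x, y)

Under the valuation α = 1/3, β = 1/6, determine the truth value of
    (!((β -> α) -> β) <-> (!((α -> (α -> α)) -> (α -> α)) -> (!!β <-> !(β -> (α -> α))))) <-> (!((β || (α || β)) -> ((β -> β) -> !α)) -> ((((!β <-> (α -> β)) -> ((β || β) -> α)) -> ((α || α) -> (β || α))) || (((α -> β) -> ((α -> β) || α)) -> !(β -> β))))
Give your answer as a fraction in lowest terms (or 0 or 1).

β -> α = 1/6 -> 1/3 = 1
(β -> α) -> β = 1 -> 1/6 = 1/6
!((β -> α) -> β) = !1/6 = 0
α -> α = 1/3 -> 1/3 = 1
α -> (α -> α) = 1/3 -> 1 = 1
α -> α = 1/3 -> 1/3 = 1
(α -> (α -> α)) -> (α -> α) = 1 -> 1 = 1
!((α -> (α -> α)) -> (α -> α)) = !1 = 0
!β = !1/6 = 0
!!β = !0 = 1
α -> α = 1/3 -> 1/3 = 1
β -> (α -> α) = 1/6 -> 1 = 1
!(β -> (α -> α)) = !1 = 0
!!β <-> !(β -> (α -> α)) = 1 <-> 0 = 0
!((α -> (α -> α)) -> (α -> α)) -> (!!β <-> !(β -> (α -> α))) = 0 -> 0 = 1
!((β -> α) -> β) <-> (!((α -> (α -> α)) -> (α -> α)) -> (!!β <-> !(β -> (α -> α)))) = 0 <-> 1 = 0
α || β = 1/3 || 1/6 = 1/3
β || (α || β) = 1/6 || 1/3 = 1/3
β -> β = 1/6 -> 1/6 = 1
!α = !1/3 = 0
(β -> β) -> !α = 1 -> 0 = 0
(β || (α || β)) -> ((β -> β) -> !α) = 1/3 -> 0 = 0
!((β || (α || β)) -> ((β -> β) -> !α)) = !0 = 1
!β = !1/6 = 0
α -> β = 1/3 -> 1/6 = 1/6
!β <-> (α -> β) = 0 <-> 1/6 = 0
β || β = 1/6 || 1/6 = 1/6
(β || β) -> α = 1/6 -> 1/3 = 1
(!β <-> (α -> β)) -> ((β || β) -> α) = 0 -> 1 = 1
α || α = 1/3 || 1/3 = 1/3
β || α = 1/6 || 1/3 = 1/3
(α || α) -> (β || α) = 1/3 -> 1/3 = 1
((!β <-> (α -> β)) -> ((β || β) -> α)) -> ((α || α) -> (β || α)) = 1 -> 1 = 1
α -> β = 1/3 -> 1/6 = 1/6
α -> β = 1/3 -> 1/6 = 1/6
(α -> β) || α = 1/6 || 1/3 = 1/3
(α -> β) -> ((α -> β) || α) = 1/6 -> 1/3 = 1
β -> β = 1/6 -> 1/6 = 1
!(β -> β) = !1 = 0
((α -> β) -> ((α -> β) || α)) -> !(β -> β) = 1 -> 0 = 0
(((!β <-> (α -> β)) -> ((β || β) -> α)) -> ((α || α) -> (β || α))) || (((α -> β) -> ((α -> β) || α)) -> !(β -> β)) = 1 || 0 = 1
!((β || (α || β)) -> ((β -> β) -> !α)) -> ((((!β <-> (α -> β)) -> ((β || β) -> α)) -> ((α || α) -> (β || α))) || (((α -> β) -> ((α -> β) || α)) -> !(β -> β))) = 1 -> 1 = 1
(!((β -> α) -> β) <-> (!((α -> (α -> α)) -> (α -> α)) -> (!!β <-> !(β -> (α -> α))))) <-> (!((β || (α || β)) -> ((β -> β) -> !α)) -> ((((!β <-> (α -> β)) -> ((β || β) -> α)) -> ((α || α) -> (β || α))) || (((α -> β) -> ((α -> β) || α)) -> !(β -> β)))) = 0 <-> 1 = 0

0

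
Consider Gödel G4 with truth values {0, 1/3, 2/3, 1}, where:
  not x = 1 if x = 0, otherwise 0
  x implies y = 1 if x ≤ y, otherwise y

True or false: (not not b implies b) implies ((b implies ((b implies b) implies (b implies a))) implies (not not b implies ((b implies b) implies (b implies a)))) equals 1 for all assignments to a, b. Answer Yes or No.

a = 0, b = 0 ↦ 1
a = 0, b = 1/3 ↦ 1
a = 0, b = 2/3 ↦ 1
a = 0, b = 1 ↦ 1
a = 1/3, b = 0 ↦ 1
a = 1/3, b = 1/3 ↦ 1
a = 1/3, b = 2/3 ↦ 1
a = 1/3, b = 1 ↦ 1
a = 2/3, b = 0 ↦ 1
a = 2/3, b = 1/3 ↦ 1
a = 2/3, b = 2/3 ↦ 1
a = 2/3, b = 1 ↦ 1
a = 1, b = 0 ↦ 1
a = 1, b = 1/3 ↦ 1
a = 1, b = 2/3 ↦ 1
a = 1, b = 1 ↦ 1
Every assignment gives a value ≥ 1.

Yes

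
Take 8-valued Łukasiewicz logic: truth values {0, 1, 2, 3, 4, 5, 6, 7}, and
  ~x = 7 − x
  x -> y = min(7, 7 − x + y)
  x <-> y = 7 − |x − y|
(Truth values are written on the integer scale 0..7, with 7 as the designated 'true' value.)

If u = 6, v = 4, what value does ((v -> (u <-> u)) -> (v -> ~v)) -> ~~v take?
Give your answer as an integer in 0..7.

u <-> u = 6 <-> 6 = 7
v -> (u <-> u) = 4 -> 7 = 7
~v = ~4 = 3
v -> ~v = 4 -> 3 = 6
(v -> (u <-> u)) -> (v -> ~v) = 7 -> 6 = 6
~v = ~4 = 3
~~v = ~3 = 4
((v -> (u <-> u)) -> (v -> ~v)) -> ~~v = 6 -> 4 = 5

5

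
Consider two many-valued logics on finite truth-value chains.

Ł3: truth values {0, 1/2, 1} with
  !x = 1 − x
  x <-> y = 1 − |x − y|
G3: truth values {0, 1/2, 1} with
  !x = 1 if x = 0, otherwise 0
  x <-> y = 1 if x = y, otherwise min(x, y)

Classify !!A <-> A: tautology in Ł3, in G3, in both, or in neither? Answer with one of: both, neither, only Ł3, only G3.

only Ł3

In Ł3: every assignment gives 1 — tautology.
In G3: at A = 1/2 the value is 1/2 — not a tautology.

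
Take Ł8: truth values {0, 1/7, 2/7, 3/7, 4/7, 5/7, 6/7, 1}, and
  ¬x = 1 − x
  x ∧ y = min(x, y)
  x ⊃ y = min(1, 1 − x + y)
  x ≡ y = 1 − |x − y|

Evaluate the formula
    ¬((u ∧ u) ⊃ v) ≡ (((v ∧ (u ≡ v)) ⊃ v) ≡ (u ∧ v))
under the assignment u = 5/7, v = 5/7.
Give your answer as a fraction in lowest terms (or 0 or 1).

u ∧ u = 5/7 ∧ 5/7 = 5/7
(u ∧ u) ⊃ v = 5/7 ⊃ 5/7 = 1
¬((u ∧ u) ⊃ v) = ¬1 = 0
u ≡ v = 5/7 ≡ 5/7 = 1
v ∧ (u ≡ v) = 5/7 ∧ 1 = 5/7
(v ∧ (u ≡ v)) ⊃ v = 5/7 ⊃ 5/7 = 1
u ∧ v = 5/7 ∧ 5/7 = 5/7
((v ∧ (u ≡ v)) ⊃ v) ≡ (u ∧ v) = 1 ≡ 5/7 = 5/7
¬((u ∧ u) ⊃ v) ≡ (((v ∧ (u ≡ v)) ⊃ v) ≡ (u ∧ v)) = 0 ≡ 5/7 = 2/7

2/7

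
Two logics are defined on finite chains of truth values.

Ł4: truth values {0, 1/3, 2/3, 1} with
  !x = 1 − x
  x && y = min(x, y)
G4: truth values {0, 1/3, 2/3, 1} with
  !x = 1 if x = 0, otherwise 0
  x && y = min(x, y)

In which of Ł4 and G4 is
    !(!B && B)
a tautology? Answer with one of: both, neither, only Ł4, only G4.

only G4

In Ł4: at B = 1/3 the value is 2/3 — not a tautology.
In G4: every assignment gives 1 — tautology.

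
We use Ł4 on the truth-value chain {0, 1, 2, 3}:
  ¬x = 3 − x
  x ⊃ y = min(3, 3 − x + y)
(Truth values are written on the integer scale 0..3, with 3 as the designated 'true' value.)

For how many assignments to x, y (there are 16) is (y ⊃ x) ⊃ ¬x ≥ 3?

6

x = 0, y = 0 ↦ 3  ≥
x = 0, y = 1 ↦ 3  ≥
x = 0, y = 2 ↦ 3  ≥
x = 0, y = 3 ↦ 3  ≥
x = 1, y = 0 ↦ 2  <
x = 1, y = 1 ↦ 2  <
x = 1, y = 2 ↦ 3  ≥
x = 1, y = 3 ↦ 3  ≥
x = 2, y = 0 ↦ 1  <
x = 2, y = 1 ↦ 1  <
x = 2, y = 2 ↦ 1  <
x = 2, y = 3 ↦ 2  <
x = 3, y = 0 ↦ 0  <
x = 3, y = 1 ↦ 0  <
x = 3, y = 2 ↦ 0  <
x = 3, y = 3 ↦ 0  <
So 6 of the 16 assignments meet the threshold.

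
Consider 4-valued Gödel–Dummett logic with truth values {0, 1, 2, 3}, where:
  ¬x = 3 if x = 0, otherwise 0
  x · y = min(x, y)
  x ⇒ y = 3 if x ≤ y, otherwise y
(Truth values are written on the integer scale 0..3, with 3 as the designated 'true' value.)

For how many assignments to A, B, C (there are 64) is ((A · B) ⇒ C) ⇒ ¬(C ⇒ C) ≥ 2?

9

value 3: 9 assignments (counts)
value 0: 55 assignments
So 9 of the 64 assignments meet the threshold.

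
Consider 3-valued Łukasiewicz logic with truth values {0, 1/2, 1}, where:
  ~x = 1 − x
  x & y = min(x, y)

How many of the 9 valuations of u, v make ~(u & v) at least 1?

u = 0, v = 0 ↦ 1  ≥
u = 0, v = 1/2 ↦ 1  ≥
u = 0, v = 1 ↦ 1  ≥
u = 1/2, v = 0 ↦ 1  ≥
u = 1/2, v = 1/2 ↦ 1/2  <
u = 1/2, v = 1 ↦ 1/2  <
u = 1, v = 0 ↦ 1  ≥
u = 1, v = 1/2 ↦ 1/2  <
u = 1, v = 1 ↦ 0  <
So 5 of the 9 assignments meet the threshold.

5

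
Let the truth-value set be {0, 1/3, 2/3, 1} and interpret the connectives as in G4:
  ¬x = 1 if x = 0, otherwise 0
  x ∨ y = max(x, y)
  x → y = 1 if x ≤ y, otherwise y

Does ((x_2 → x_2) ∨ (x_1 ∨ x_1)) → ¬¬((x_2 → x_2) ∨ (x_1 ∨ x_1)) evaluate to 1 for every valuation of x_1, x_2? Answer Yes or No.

Yes

x_1 = 0, x_2 = 0 ↦ 1
x_1 = 0, x_2 = 1/3 ↦ 1
x_1 = 0, x_2 = 2/3 ↦ 1
x_1 = 0, x_2 = 1 ↦ 1
x_1 = 1/3, x_2 = 0 ↦ 1
x_1 = 1/3, x_2 = 1/3 ↦ 1
x_1 = 1/3, x_2 = 2/3 ↦ 1
x_1 = 1/3, x_2 = 1 ↦ 1
x_1 = 2/3, x_2 = 0 ↦ 1
x_1 = 2/3, x_2 = 1/3 ↦ 1
x_1 = 2/3, x_2 = 2/3 ↦ 1
x_1 = 2/3, x_2 = 1 ↦ 1
x_1 = 1, x_2 = 0 ↦ 1
x_1 = 1, x_2 = 1/3 ↦ 1
x_1 = 1, x_2 = 2/3 ↦ 1
x_1 = 1, x_2 = 1 ↦ 1
Every assignment gives a value ≥ 1.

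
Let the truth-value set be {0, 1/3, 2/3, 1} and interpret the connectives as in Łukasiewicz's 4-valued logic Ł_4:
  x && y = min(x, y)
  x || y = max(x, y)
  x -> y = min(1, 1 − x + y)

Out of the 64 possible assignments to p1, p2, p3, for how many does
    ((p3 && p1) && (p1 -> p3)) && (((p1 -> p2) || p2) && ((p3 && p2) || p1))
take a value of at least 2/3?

value 1: 1 assignment (counts)
value 2/3: 9 assignments (counts)
value 1/3: 23 assignments
value 0: 31 assignments
So 10 of the 64 assignments meet the threshold.

10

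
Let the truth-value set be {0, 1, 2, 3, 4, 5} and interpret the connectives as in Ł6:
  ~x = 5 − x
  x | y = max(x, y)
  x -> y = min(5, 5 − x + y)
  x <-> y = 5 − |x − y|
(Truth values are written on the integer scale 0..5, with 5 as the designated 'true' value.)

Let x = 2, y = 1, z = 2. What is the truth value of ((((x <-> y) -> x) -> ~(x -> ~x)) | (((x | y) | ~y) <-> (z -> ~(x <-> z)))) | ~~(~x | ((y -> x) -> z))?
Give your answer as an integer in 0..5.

x <-> y = 2 <-> 1 = 4
(x <-> y) -> x = 4 -> 2 = 3
~x = ~2 = 3
x -> ~x = 2 -> 3 = 5
~(x -> ~x) = ~5 = 0
((x <-> y) -> x) -> ~(x -> ~x) = 3 -> 0 = 2
x | y = 2 | 1 = 2
~y = ~1 = 4
(x | y) | ~y = 2 | 4 = 4
x <-> z = 2 <-> 2 = 5
~(x <-> z) = ~5 = 0
z -> ~(x <-> z) = 2 -> 0 = 3
((x | y) | ~y) <-> (z -> ~(x <-> z)) = 4 <-> 3 = 4
(((x <-> y) -> x) -> ~(x -> ~x)) | (((x | y) | ~y) <-> (z -> ~(x <-> z))) = 2 | 4 = 4
~x = ~2 = 3
y -> x = 1 -> 2 = 5
(y -> x) -> z = 5 -> 2 = 2
~x | ((y -> x) -> z) = 3 | 2 = 3
~(~x | ((y -> x) -> z)) = ~3 = 2
~~(~x | ((y -> x) -> z)) = ~2 = 3
((((x <-> y) -> x) -> ~(x -> ~x)) | (((x | y) | ~y) <-> (z -> ~(x <-> z)))) | ~~(~x | ((y -> x) -> z)) = 4 | 3 = 4

4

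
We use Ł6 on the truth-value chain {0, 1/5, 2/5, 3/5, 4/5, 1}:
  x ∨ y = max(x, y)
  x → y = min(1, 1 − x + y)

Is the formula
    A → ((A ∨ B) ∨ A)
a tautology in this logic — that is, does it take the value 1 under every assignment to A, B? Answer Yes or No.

Yes

At A = 4/5, B = 3/5, for instance:
A ∨ B = 4/5 ∨ 3/5 = 4/5
(A ∨ B) ∨ A = 4/5 ∨ 4/5 = 4/5
A → ((A ∨ B) ∨ A) = 4/5 → 4/5 = 1
and checking the remaining 35 assignments likewise gives ≥ 1 in every case.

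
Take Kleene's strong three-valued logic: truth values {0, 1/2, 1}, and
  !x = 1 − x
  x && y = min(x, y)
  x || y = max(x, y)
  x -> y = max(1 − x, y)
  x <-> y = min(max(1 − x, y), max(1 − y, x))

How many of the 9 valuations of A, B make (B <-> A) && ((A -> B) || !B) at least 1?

A = 0, B = 0 ↦ 1  ≥
A = 0, B = 1/2 ↦ 1/2  <
A = 0, B = 1 ↦ 0  <
A = 1/2, B = 0 ↦ 1/2  <
A = 1/2, B = 1/2 ↦ 1/2  <
A = 1/2, B = 1 ↦ 1/2  <
A = 1, B = 0 ↦ 0  <
A = 1, B = 1/2 ↦ 1/2  <
A = 1, B = 1 ↦ 1  ≥
So 2 of the 9 assignments meet the threshold.

2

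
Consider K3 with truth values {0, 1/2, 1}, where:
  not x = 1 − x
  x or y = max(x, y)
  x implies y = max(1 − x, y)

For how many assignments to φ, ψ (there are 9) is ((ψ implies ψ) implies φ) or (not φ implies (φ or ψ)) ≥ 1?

5

φ = 0, ψ = 0 ↦ 0  <
φ = 0, ψ = 1/2 ↦ 1/2  <
φ = 0, ψ = 1 ↦ 1  ≥
φ = 1/2, ψ = 0 ↦ 1/2  <
φ = 1/2, ψ = 1/2 ↦ 1/2  <
φ = 1/2, ψ = 1 ↦ 1  ≥
φ = 1, ψ = 0 ↦ 1  ≥
φ = 1, ψ = 1/2 ↦ 1  ≥
φ = 1, ψ = 1 ↦ 1  ≥
So 5 of the 9 assignments meet the threshold.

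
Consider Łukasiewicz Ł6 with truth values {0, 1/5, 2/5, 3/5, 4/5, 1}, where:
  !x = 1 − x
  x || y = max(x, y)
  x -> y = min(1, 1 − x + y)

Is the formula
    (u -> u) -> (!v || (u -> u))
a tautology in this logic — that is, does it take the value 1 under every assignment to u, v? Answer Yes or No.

At u = 3/5, v = 1/5, for instance:
u -> u = 3/5 -> 3/5 = 1
!v = !1/5 = 4/5
!v || (u -> u) = 4/5 || 1 = 1
(u -> u) -> (!v || (u -> u)) = 1 -> 1 = 1
and checking the remaining 35 assignments likewise gives ≥ 1 in every case.

Yes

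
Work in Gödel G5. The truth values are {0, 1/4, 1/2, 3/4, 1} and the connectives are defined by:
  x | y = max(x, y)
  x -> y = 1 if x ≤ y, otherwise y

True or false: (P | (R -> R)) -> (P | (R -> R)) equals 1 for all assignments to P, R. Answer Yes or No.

At P = 1, R = 1/2, for instance:
R -> R = 1/2 -> 1/2 = 1
P | (R -> R) = 1 | 1 = 1
(P | (R -> R)) -> (P | (R -> R)) = 1 -> 1 = 1
and checking the remaining 24 assignments likewise gives ≥ 1 in every case.

Yes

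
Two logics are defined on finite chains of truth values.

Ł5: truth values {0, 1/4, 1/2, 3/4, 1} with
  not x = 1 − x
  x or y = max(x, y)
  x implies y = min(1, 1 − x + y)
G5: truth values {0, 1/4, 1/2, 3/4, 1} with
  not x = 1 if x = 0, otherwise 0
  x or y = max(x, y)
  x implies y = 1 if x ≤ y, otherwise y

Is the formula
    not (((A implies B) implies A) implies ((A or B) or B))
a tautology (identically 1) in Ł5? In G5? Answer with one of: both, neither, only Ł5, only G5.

In Ł5: at A = 0, B = 0 the value is 0 — not a tautology.
In G5: at A = 0, B = 0 the value is 0 — not a tautology.

neither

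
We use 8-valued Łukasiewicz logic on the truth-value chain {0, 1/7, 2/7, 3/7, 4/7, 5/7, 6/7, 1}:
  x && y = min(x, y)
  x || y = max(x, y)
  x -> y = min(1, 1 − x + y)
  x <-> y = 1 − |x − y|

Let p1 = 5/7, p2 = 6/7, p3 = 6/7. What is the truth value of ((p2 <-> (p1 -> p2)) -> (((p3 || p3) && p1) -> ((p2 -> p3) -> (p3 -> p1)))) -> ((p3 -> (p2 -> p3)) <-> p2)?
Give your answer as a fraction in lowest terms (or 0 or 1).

p1 -> p2 = 5/7 -> 6/7 = 1
p2 <-> (p1 -> p2) = 6/7 <-> 1 = 6/7
p3 || p3 = 6/7 || 6/7 = 6/7
(p3 || p3) && p1 = 6/7 && 5/7 = 5/7
p2 -> p3 = 6/7 -> 6/7 = 1
p3 -> p1 = 6/7 -> 5/7 = 6/7
(p2 -> p3) -> (p3 -> p1) = 1 -> 6/7 = 6/7
((p3 || p3) && p1) -> ((p2 -> p3) -> (p3 -> p1)) = 5/7 -> 6/7 = 1
(p2 <-> (p1 -> p2)) -> (((p3 || p3) && p1) -> ((p2 -> p3) -> (p3 -> p1))) = 6/7 -> 1 = 1
p2 -> p3 = 6/7 -> 6/7 = 1
p3 -> (p2 -> p3) = 6/7 -> 1 = 1
(p3 -> (p2 -> p3)) <-> p2 = 1 <-> 6/7 = 6/7
((p2 <-> (p1 -> p2)) -> (((p3 || p3) && p1) -> ((p2 -> p3) -> (p3 -> p1)))) -> ((p3 -> (p2 -> p3)) <-> p2) = 1 -> 6/7 = 6/7

6/7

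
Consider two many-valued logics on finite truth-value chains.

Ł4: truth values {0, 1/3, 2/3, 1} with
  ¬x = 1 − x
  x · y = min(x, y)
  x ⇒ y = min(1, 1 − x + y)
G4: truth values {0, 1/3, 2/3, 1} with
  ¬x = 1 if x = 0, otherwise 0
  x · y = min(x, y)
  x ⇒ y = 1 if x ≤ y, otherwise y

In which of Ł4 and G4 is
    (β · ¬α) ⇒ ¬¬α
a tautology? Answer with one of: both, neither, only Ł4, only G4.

neither

In Ł4: at α = 0, β = 1/3 the value is 2/3 — not a tautology.
In G4: at α = 0, β = 1/3 the value is 0 — not a tautology.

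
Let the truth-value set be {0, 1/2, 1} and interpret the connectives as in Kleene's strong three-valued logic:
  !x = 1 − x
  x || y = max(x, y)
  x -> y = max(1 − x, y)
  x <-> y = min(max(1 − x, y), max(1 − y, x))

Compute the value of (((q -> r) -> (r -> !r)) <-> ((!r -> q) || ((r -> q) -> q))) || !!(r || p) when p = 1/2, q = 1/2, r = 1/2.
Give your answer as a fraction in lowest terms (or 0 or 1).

q -> r = 1/2 -> 1/2 = 1/2
!r = !1/2 = 1/2
r -> !r = 1/2 -> 1/2 = 1/2
(q -> r) -> (r -> !r) = 1/2 -> 1/2 = 1/2
!r = !1/2 = 1/2
!r -> q = 1/2 -> 1/2 = 1/2
r -> q = 1/2 -> 1/2 = 1/2
(r -> q) -> q = 1/2 -> 1/2 = 1/2
(!r -> q) || ((r -> q) -> q) = 1/2 || 1/2 = 1/2
((q -> r) -> (r -> !r)) <-> ((!r -> q) || ((r -> q) -> q)) = 1/2 <-> 1/2 = 1/2
r || p = 1/2 || 1/2 = 1/2
!(r || p) = !1/2 = 1/2
!!(r || p) = !1/2 = 1/2
(((q -> r) -> (r -> !r)) <-> ((!r -> q) || ((r -> q) -> q))) || !!(r || p) = 1/2 || 1/2 = 1/2

1/2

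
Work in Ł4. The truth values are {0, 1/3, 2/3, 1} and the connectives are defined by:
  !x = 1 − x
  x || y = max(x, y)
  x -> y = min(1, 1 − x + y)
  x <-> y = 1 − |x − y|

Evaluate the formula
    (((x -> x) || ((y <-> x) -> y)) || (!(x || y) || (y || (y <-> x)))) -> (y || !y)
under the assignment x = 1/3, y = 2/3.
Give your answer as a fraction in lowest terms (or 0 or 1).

2/3

x -> x = 1/3 -> 1/3 = 1
y <-> x = 2/3 <-> 1/3 = 2/3
(y <-> x) -> y = 2/3 -> 2/3 = 1
(x -> x) || ((y <-> x) -> y) = 1 || 1 = 1
x || y = 1/3 || 2/3 = 2/3
!(x || y) = !2/3 = 1/3
y <-> x = 2/3 <-> 1/3 = 2/3
y || (y <-> x) = 2/3 || 2/3 = 2/3
!(x || y) || (y || (y <-> x)) = 1/3 || 2/3 = 2/3
((x -> x) || ((y <-> x) -> y)) || (!(x || y) || (y || (y <-> x))) = 1 || 2/3 = 1
!y = !2/3 = 1/3
y || !y = 2/3 || 1/3 = 2/3
(((x -> x) || ((y <-> x) -> y)) || (!(x || y) || (y || (y <-> x)))) -> (y || !y) = 1 -> 2/3 = 2/3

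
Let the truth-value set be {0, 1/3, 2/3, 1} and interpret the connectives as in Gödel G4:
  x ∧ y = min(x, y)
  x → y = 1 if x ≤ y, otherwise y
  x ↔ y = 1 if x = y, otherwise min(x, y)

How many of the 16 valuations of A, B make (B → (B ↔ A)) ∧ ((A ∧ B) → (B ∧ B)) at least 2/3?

11

A = 0, B = 0 ↦ 1  ≥
A = 0, B = 1/3 ↦ 0  <
A = 0, B = 2/3 ↦ 0  <
A = 0, B = 1 ↦ 0  <
A = 1/3, B = 0 ↦ 1  ≥
A = 1/3, B = 1/3 ↦ 1  ≥
A = 1/3, B = 2/3 ↦ 1/3  <
A = 1/3, B = 1 ↦ 1/3  <
A = 2/3, B = 0 ↦ 1  ≥
A = 2/3, B = 1/3 ↦ 1  ≥
A = 2/3, B = 2/3 ↦ 1  ≥
A = 2/3, B = 1 ↦ 2/3  ≥
A = 1, B = 0 ↦ 1  ≥
A = 1, B = 1/3 ↦ 1  ≥
A = 1, B = 2/3 ↦ 1  ≥
A = 1, B = 1 ↦ 1  ≥
So 11 of the 16 assignments meet the threshold.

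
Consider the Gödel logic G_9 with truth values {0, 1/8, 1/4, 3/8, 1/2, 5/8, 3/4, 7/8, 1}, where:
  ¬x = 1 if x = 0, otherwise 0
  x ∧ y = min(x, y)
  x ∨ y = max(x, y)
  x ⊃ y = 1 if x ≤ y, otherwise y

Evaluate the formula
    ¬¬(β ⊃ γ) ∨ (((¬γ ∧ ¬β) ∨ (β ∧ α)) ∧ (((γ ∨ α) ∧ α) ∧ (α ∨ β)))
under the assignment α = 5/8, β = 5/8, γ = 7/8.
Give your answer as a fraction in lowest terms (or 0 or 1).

1

β ⊃ γ = 5/8 ⊃ 7/8 = 1
¬(β ⊃ γ) = ¬1 = 0
¬¬(β ⊃ γ) = ¬0 = 1
¬γ = ¬7/8 = 0
¬β = ¬5/8 = 0
¬γ ∧ ¬β = 0 ∧ 0 = 0
β ∧ α = 5/8 ∧ 5/8 = 5/8
(¬γ ∧ ¬β) ∨ (β ∧ α) = 0 ∨ 5/8 = 5/8
γ ∨ α = 7/8 ∨ 5/8 = 7/8
(γ ∨ α) ∧ α = 7/8 ∧ 5/8 = 5/8
α ∨ β = 5/8 ∨ 5/8 = 5/8
((γ ∨ α) ∧ α) ∧ (α ∨ β) = 5/8 ∧ 5/8 = 5/8
((¬γ ∧ ¬β) ∨ (β ∧ α)) ∧ (((γ ∨ α) ∧ α) ∧ (α ∨ β)) = 5/8 ∧ 5/8 = 5/8
¬¬(β ⊃ γ) ∨ (((¬γ ∧ ¬β) ∨ (β ∧ α)) ∧ (((γ ∨ α) ∧ α) ∧ (α ∨ β))) = 1 ∨ 5/8 = 1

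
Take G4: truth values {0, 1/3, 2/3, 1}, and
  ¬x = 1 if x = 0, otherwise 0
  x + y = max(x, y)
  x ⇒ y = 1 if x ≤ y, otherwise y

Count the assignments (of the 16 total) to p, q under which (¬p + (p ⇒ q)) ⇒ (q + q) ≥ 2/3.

p = 0, q = 0 ↦ 0  <
p = 0, q = 1/3 ↦ 1/3  <
p = 0, q = 2/3 ↦ 2/3  ≥
p = 0, q = 1 ↦ 1  ≥
p = 1/3, q = 0 ↦ 1  ≥
p = 1/3, q = 1/3 ↦ 1/3  <
p = 1/3, q = 2/3 ↦ 2/3  ≥
p = 1/3, q = 1 ↦ 1  ≥
p = 2/3, q = 0 ↦ 1  ≥
p = 2/3, q = 1/3 ↦ 1  ≥
p = 2/3, q = 2/3 ↦ 2/3  ≥
p = 2/3, q = 1 ↦ 1  ≥
p = 1, q = 0 ↦ 1  ≥
p = 1, q = 1/3 ↦ 1  ≥
p = 1, q = 2/3 ↦ 1  ≥
p = 1, q = 1 ↦ 1  ≥
So 13 of the 16 assignments meet the threshold.

13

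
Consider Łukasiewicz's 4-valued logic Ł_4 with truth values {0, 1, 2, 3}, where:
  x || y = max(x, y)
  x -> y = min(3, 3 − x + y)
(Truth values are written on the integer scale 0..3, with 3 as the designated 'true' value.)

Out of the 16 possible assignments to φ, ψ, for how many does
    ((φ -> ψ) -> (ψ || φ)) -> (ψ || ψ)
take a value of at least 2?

φ = 0, ψ = 0 ↦ 3  ≥
φ = 0, ψ = 1 ↦ 3  ≥
φ = 0, ψ = 2 ↦ 3  ≥
φ = 0, ψ = 3 ↦ 3  ≥
φ = 1, ψ = 0 ↦ 1  <
φ = 1, ψ = 1 ↦ 3  ≥
φ = 1, ψ = 2 ↦ 3  ≥
φ = 1, ψ = 3 ↦ 3  ≥
φ = 2, ψ = 0 ↦ 0  <
φ = 2, ψ = 1 ↦ 1  <
φ = 2, ψ = 2 ↦ 3  ≥
φ = 2, ψ = 3 ↦ 3  ≥
φ = 3, ψ = 0 ↦ 0  <
φ = 3, ψ = 1 ↦ 1  <
φ = 3, ψ = 2 ↦ 2  ≥
φ = 3, ψ = 3 ↦ 3  ≥
So 11 of the 16 assignments meet the threshold.

11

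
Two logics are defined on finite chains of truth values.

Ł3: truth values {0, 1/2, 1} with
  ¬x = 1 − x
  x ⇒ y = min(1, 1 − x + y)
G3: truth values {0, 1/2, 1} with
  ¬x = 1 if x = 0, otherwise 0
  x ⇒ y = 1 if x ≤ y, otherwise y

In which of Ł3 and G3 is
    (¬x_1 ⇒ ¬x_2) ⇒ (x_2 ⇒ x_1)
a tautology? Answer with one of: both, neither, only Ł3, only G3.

only Ł3

In Ł3: every assignment gives 1 — tautology.
In G3: at x_1 = 1/2, x_2 = 1 the value is 1/2 — not a tautology.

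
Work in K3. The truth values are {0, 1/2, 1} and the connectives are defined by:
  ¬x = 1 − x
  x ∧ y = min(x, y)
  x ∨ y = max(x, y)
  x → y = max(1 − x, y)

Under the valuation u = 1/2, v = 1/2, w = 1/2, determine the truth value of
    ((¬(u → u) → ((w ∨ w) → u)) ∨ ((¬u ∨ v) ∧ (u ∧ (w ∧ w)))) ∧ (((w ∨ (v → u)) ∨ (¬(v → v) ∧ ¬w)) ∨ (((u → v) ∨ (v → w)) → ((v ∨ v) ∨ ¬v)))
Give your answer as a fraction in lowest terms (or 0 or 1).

1/2

u → u = 1/2 → 1/2 = 1/2
¬(u → u) = ¬1/2 = 1/2
w ∨ w = 1/2 ∨ 1/2 = 1/2
(w ∨ w) → u = 1/2 → 1/2 = 1/2
¬(u → u) → ((w ∨ w) → u) = 1/2 → 1/2 = 1/2
¬u = ¬1/2 = 1/2
¬u ∨ v = 1/2 ∨ 1/2 = 1/2
w ∧ w = 1/2 ∧ 1/2 = 1/2
u ∧ (w ∧ w) = 1/2 ∧ 1/2 = 1/2
(¬u ∨ v) ∧ (u ∧ (w ∧ w)) = 1/2 ∧ 1/2 = 1/2
(¬(u → u) → ((w ∨ w) → u)) ∨ ((¬u ∨ v) ∧ (u ∧ (w ∧ w))) = 1/2 ∨ 1/2 = 1/2
v → u = 1/2 → 1/2 = 1/2
w ∨ (v → u) = 1/2 ∨ 1/2 = 1/2
v → v = 1/2 → 1/2 = 1/2
¬(v → v) = ¬1/2 = 1/2
¬w = ¬1/2 = 1/2
¬(v → v) ∧ ¬w = 1/2 ∧ 1/2 = 1/2
(w ∨ (v → u)) ∨ (¬(v → v) ∧ ¬w) = 1/2 ∨ 1/2 = 1/2
u → v = 1/2 → 1/2 = 1/2
v → w = 1/2 → 1/2 = 1/2
(u → v) ∨ (v → w) = 1/2 ∨ 1/2 = 1/2
v ∨ v = 1/2 ∨ 1/2 = 1/2
¬v = ¬1/2 = 1/2
(v ∨ v) ∨ ¬v = 1/2 ∨ 1/2 = 1/2
((u → v) ∨ (v → w)) → ((v ∨ v) ∨ ¬v) = 1/2 → 1/2 = 1/2
((w ∨ (v → u)) ∨ (¬(v → v) ∧ ¬w)) ∨ (((u → v) ∨ (v → w)) → ((v ∨ v) ∨ ¬v)) = 1/2 ∨ 1/2 = 1/2
((¬(u → u) → ((w ∨ w) → u)) ∨ ((¬u ∨ v) ∧ (u ∧ (w ∧ w)))) ∧ (((w ∨ (v → u)) ∨ (¬(v → v) ∧ ¬w)) ∨ (((u → v) ∨ (v → w)) → ((v ∨ v) ∨ ¬v))) = 1/2 ∧ 1/2 = 1/2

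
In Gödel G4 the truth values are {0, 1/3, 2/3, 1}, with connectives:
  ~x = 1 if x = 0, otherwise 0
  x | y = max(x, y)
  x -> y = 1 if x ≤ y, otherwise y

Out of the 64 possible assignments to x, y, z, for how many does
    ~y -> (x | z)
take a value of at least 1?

55

value 1: 55 assignments (counts)
value 2/3: 5 assignments
value 1/3: 3 assignments
value 0: 1 assignment
So 55 of the 64 assignments meet the threshold.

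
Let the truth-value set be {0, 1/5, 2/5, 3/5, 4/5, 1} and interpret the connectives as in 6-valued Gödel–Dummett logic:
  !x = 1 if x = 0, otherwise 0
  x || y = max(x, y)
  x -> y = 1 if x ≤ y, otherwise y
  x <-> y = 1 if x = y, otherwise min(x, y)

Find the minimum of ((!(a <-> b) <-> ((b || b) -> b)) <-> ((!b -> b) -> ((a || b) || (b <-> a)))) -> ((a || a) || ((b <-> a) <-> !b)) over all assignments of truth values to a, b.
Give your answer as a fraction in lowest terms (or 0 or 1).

Take a = 1/5, b = 0:
a <-> b = 1/5 <-> 0 = 0
!(a <-> b) = !0 = 1
b || b = 0 || 0 = 0
(b || b) -> b = 0 -> 0 = 1
!(a <-> b) <-> ((b || b) -> b) = 1 <-> 1 = 1
!b = !0 = 1
!b -> b = 1 -> 0 = 0
a || b = 1/5 || 0 = 1/5
b <-> a = 0 <-> 1/5 = 0
(a || b) || (b <-> a) = 1/5 || 0 = 1/5
(!b -> b) -> ((a || b) || (b <-> a)) = 0 -> 1/5 = 1
(!(a <-> b) <-> ((b || b) -> b)) <-> ((!b -> b) -> ((a || b) || (b <-> a))) = 1 <-> 1 = 1
a || a = 1/5 || 1/5 = 1/5
b <-> a = 0 <-> 1/5 = 0
!b = !0 = 1
(b <-> a) <-> !b = 0 <-> 1 = 0
(a || a) || ((b <-> a) <-> !b) = 1/5 || 0 = 1/5
((!(a <-> b) <-> ((b || b) -> b)) <-> ((!b -> b) -> ((a || b) || (b <-> a)))) -> ((a || a) || ((b <-> a) <-> !b)) = 1 -> 1/5 = 1/5
No assignment yields a value below 1/5, so this is the minimum.

1/5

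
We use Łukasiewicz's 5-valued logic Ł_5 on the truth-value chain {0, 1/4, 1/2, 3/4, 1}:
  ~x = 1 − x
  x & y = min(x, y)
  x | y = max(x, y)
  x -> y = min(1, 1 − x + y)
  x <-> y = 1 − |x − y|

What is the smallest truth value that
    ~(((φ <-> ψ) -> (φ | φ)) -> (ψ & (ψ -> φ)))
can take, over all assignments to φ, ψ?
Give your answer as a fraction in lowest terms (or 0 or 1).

0

Take φ = 0, ψ = 0:
φ <-> ψ = 0 <-> 0 = 1
φ | φ = 0 | 0 = 0
(φ <-> ψ) -> (φ | φ) = 1 -> 0 = 0
ψ -> φ = 0 -> 0 = 1
ψ & (ψ -> φ) = 0 & 1 = 0
((φ <-> ψ) -> (φ | φ)) -> (ψ & (ψ -> φ)) = 0 -> 0 = 1
~(((φ <-> ψ) -> (φ | φ)) -> (ψ & (ψ -> φ))) = ~1 = 0
No assignment yields a value below 0, so this is the minimum.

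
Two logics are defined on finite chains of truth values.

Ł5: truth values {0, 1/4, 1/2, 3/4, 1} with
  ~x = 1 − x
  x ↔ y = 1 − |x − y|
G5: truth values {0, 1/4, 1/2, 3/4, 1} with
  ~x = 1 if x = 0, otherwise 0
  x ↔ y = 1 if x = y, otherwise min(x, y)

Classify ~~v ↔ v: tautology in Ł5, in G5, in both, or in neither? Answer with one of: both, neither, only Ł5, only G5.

In Ł5: every assignment gives 1 — tautology.
In G5: at v = 1/4 the value is 1/4 — not a tautology.

only Ł5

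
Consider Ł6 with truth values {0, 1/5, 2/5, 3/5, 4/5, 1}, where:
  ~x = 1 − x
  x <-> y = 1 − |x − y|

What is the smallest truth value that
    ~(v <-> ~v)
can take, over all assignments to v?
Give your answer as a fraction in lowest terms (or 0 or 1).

1/5

Take v = 2/5:
~v = ~2/5 = 3/5
v <-> ~v = 2/5 <-> 3/5 = 4/5
~(v <-> ~v) = ~4/5 = 1/5
No assignment yields a value below 1/5, so this is the minimum.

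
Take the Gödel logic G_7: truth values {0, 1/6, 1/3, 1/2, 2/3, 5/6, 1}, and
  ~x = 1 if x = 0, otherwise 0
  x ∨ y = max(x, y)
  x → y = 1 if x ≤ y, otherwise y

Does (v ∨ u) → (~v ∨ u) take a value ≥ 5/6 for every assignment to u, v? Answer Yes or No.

Counterexample: take u = 0, v = 1/6.
v ∨ u = 1/6 ∨ 0 = 1/6
~v = ~1/6 = 0
~v ∨ u = 0 ∨ 0 = 0
(v ∨ u) → (~v ∨ u) = 1/6 → 0 = 0
This gives 0, which is below 5/6.

No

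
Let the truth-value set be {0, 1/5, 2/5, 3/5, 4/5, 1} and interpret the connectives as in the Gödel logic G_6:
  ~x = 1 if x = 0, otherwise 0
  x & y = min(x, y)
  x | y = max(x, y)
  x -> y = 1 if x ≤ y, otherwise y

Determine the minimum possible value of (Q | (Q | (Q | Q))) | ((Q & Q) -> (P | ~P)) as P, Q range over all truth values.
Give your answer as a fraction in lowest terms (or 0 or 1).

2/5

Take P = 1/5, Q = 2/5:
Q | Q = 2/5 | 2/5 = 2/5
Q | (Q | Q) = 2/5 | 2/5 = 2/5
Q | (Q | (Q | Q)) = 2/5 | 2/5 = 2/5
Q & Q = 2/5 & 2/5 = 2/5
~P = ~1/5 = 0
P | ~P = 1/5 | 0 = 1/5
(Q & Q) -> (P | ~P) = 2/5 -> 1/5 = 1/5
(Q | (Q | (Q | Q))) | ((Q & Q) -> (P | ~P)) = 2/5 | 1/5 = 2/5
No assignment yields a value below 2/5, so this is the minimum.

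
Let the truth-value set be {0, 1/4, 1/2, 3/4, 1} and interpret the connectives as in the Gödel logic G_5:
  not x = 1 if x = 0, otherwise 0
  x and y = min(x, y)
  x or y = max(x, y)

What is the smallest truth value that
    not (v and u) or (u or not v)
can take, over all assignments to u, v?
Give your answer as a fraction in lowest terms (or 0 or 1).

Take u = 1/4, v = 1/4:
v and u = 1/4 and 1/4 = 1/4
not (v and u) = not 1/4 = 0
not v = not 1/4 = 0
u or not v = 1/4 or 0 = 1/4
not (v and u) or (u or not v) = 0 or 1/4 = 1/4
No assignment yields a value below 1/4, so this is the minimum.

1/4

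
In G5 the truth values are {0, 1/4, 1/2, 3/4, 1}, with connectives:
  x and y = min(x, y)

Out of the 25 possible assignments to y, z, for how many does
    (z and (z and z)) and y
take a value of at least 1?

value 1: 1 assignment (counts)
value 3/4: 3 assignments
value 1/2: 5 assignments
value 1/4: 7 assignments
value 0: 9 assignments
So 1 of the 25 assignments meets the threshold.

1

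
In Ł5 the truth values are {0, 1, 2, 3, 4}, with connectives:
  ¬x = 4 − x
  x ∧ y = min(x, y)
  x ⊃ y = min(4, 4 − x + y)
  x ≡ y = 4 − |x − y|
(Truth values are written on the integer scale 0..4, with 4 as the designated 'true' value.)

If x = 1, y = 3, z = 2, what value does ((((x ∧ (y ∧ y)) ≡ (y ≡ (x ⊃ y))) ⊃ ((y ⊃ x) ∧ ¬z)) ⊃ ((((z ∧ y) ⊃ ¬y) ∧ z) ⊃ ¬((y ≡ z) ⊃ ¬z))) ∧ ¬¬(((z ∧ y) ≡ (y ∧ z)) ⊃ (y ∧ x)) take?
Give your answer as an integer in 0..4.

y ∧ y = 3 ∧ 3 = 3
x ∧ (y ∧ y) = 1 ∧ 3 = 1
x ⊃ y = 1 ⊃ 3 = 4
y ≡ (x ⊃ y) = 3 ≡ 4 = 3
(x ∧ (y ∧ y)) ≡ (y ≡ (x ⊃ y)) = 1 ≡ 3 = 2
y ⊃ x = 3 ⊃ 1 = 2
¬z = ¬2 = 2
(y ⊃ x) ∧ ¬z = 2 ∧ 2 = 2
((x ∧ (y ∧ y)) ≡ (y ≡ (x ⊃ y))) ⊃ ((y ⊃ x) ∧ ¬z) = 2 ⊃ 2 = 4
z ∧ y = 2 ∧ 3 = 2
¬y = ¬3 = 1
(z ∧ y) ⊃ ¬y = 2 ⊃ 1 = 3
((z ∧ y) ⊃ ¬y) ∧ z = 3 ∧ 2 = 2
y ≡ z = 3 ≡ 2 = 3
¬z = ¬2 = 2
(y ≡ z) ⊃ ¬z = 3 ⊃ 2 = 3
¬((y ≡ z) ⊃ ¬z) = ¬3 = 1
(((z ∧ y) ⊃ ¬y) ∧ z) ⊃ ¬((y ≡ z) ⊃ ¬z) = 2 ⊃ 1 = 3
(((x ∧ (y ∧ y)) ≡ (y ≡ (x ⊃ y))) ⊃ ((y ⊃ x) ∧ ¬z)) ⊃ ((((z ∧ y) ⊃ ¬y) ∧ z) ⊃ ¬((y ≡ z) ⊃ ¬z)) = 4 ⊃ 3 = 3
z ∧ y = 2 ∧ 3 = 2
y ∧ z = 3 ∧ 2 = 2
(z ∧ y) ≡ (y ∧ z) = 2 ≡ 2 = 4
y ∧ x = 3 ∧ 1 = 1
((z ∧ y) ≡ (y ∧ z)) ⊃ (y ∧ x) = 4 ⊃ 1 = 1
¬(((z ∧ y) ≡ (y ∧ z)) ⊃ (y ∧ x)) = ¬1 = 3
¬¬(((z ∧ y) ≡ (y ∧ z)) ⊃ (y ∧ x)) = ¬3 = 1
((((x ∧ (y ∧ y)) ≡ (y ≡ (x ⊃ y))) ⊃ ((y ⊃ x) ∧ ¬z)) ⊃ ((((z ∧ y) ⊃ ¬y) ∧ z) ⊃ ¬((y ≡ z) ⊃ ¬z))) ∧ ¬¬(((z ∧ y) ≡ (y ∧ z)) ⊃ (y ∧ x)) = 3 ∧ 1 = 1

1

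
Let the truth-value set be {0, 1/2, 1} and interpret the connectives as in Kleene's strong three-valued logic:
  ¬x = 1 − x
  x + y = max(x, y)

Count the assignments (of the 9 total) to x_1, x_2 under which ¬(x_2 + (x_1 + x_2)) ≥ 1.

1

x_1 = 0, x_2 = 0 ↦ 1  ≥
x_1 = 0, x_2 = 1/2 ↦ 1/2  <
x_1 = 0, x_2 = 1 ↦ 0  <
x_1 = 1/2, x_2 = 0 ↦ 1/2  <
x_1 = 1/2, x_2 = 1/2 ↦ 1/2  <
x_1 = 1/2, x_2 = 1 ↦ 0  <
x_1 = 1, x_2 = 0 ↦ 0  <
x_1 = 1, x_2 = 1/2 ↦ 0  <
x_1 = 1, x_2 = 1 ↦ 0  <
So 1 of the 9 assignments meets the threshold.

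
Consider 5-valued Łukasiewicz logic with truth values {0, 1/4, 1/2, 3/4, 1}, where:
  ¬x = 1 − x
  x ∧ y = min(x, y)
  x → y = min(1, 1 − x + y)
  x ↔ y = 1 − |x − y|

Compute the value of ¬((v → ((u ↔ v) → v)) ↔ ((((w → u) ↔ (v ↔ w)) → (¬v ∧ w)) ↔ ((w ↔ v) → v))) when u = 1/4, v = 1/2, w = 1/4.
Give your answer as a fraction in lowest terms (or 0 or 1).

u ↔ v = 1/4 ↔ 1/2 = 3/4
(u ↔ v) → v = 3/4 → 1/2 = 3/4
v → ((u ↔ v) → v) = 1/2 → 3/4 = 1
w → u = 1/4 → 1/4 = 1
v ↔ w = 1/2 ↔ 1/4 = 3/4
(w → u) ↔ (v ↔ w) = 1 ↔ 3/4 = 3/4
¬v = ¬1/2 = 1/2
¬v ∧ w = 1/2 ∧ 1/4 = 1/4
((w → u) ↔ (v ↔ w)) → (¬v ∧ w) = 3/4 → 1/4 = 1/2
w ↔ v = 1/4 ↔ 1/2 = 3/4
(w ↔ v) → v = 3/4 → 1/2 = 3/4
(((w → u) ↔ (v ↔ w)) → (¬v ∧ w)) ↔ ((w ↔ v) → v) = 1/2 ↔ 3/4 = 3/4
(v → ((u ↔ v) → v)) ↔ ((((w → u) ↔ (v ↔ w)) → (¬v ∧ w)) ↔ ((w ↔ v) → v)) = 1 ↔ 3/4 = 3/4
¬((v → ((u ↔ v) → v)) ↔ ((((w → u) ↔ (v ↔ w)) → (¬v ∧ w)) ↔ ((w ↔ v) → v))) = ¬3/4 = 1/4

1/4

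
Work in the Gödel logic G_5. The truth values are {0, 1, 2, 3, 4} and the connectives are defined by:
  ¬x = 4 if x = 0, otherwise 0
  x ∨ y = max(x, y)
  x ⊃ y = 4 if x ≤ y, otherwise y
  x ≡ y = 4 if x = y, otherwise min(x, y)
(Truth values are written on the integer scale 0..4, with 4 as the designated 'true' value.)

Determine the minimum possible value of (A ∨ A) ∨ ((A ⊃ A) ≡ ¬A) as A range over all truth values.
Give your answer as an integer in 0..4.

1

Take A = 1:
A ∨ A = 1 ∨ 1 = 1
A ⊃ A = 1 ⊃ 1 = 4
¬A = ¬1 = 0
(A ⊃ A) ≡ ¬A = 4 ≡ 0 = 0
(A ∨ A) ∨ ((A ⊃ A) ≡ ¬A) = 1 ∨ 0 = 1
No assignment yields a value below 1, so this is the minimum.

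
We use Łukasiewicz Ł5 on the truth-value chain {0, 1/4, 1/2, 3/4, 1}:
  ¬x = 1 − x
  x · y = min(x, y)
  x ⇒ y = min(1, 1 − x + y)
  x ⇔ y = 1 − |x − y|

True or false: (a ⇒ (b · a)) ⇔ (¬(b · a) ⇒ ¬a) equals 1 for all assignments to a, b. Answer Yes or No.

At a = 3/4, b = 0, for instance:
b · a = 0 · 3/4 = 0
a ⇒ (b · a) = 3/4 ⇒ 0 = 1/4
¬(b · a) = ¬0 = 1
¬a = ¬3/4 = 1/4
¬(b · a) ⇒ ¬a = 1 ⇒ 1/4 = 1/4
(a ⇒ (b · a)) ⇔ (¬(b · a) ⇒ ¬a) = 1/4 ⇔ 1/4 = 1
and checking the remaining 24 assignments likewise gives ≥ 1 in every case.

Yes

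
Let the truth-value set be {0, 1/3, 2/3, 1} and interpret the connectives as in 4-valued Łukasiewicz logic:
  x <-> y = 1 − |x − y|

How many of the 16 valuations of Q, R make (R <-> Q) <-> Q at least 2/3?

Q = 0, R = 0 ↦ 0  <
Q = 0, R = 1/3 ↦ 1/3  <
Q = 0, R = 2/3 ↦ 2/3  ≥
Q = 0, R = 1 ↦ 1  ≥
Q = 1/3, R = 0 ↦ 2/3  ≥
Q = 1/3, R = 1/3 ↦ 1/3  <
Q = 1/3, R = 2/3 ↦ 2/3  ≥
Q = 1/3, R = 1 ↦ 1  ≥
Q = 2/3, R = 0 ↦ 2/3  ≥
Q = 2/3, R = 1/3 ↦ 1  ≥
Q = 2/3, R = 2/3 ↦ 2/3  ≥
Q = 2/3, R = 1 ↦ 1  ≥
Q = 1, R = 0 ↦ 0  <
Q = 1, R = 1/3 ↦ 1/3  <
Q = 1, R = 2/3 ↦ 2/3  ≥
Q = 1, R = 1 ↦ 1  ≥
So 11 of the 16 assignments meet the threshold.

11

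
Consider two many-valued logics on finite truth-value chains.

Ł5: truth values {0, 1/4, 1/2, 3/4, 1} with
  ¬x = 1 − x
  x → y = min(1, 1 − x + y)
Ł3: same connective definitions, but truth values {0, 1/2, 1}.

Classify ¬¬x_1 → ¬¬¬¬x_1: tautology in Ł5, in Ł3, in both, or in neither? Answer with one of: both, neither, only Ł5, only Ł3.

both

In Ł5: every assignment gives 1 — tautology.
In Ł3: every assignment gives 1 — tautology.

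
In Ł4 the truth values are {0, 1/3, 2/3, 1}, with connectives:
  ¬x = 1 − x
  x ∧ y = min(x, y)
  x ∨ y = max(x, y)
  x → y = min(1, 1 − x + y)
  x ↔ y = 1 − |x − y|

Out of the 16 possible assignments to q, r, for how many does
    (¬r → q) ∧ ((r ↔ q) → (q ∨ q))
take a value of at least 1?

8

q = 0, r = 0 ↦ 0  <
q = 0, r = 1/3 ↦ 1/3  <
q = 0, r = 2/3 ↦ 2/3  <
q = 0, r = 1 ↦ 1  ≥
q = 1/3, r = 0 ↦ 1/3  <
q = 1/3, r = 1/3 ↦ 1/3  <
q = 1/3, r = 2/3 ↦ 2/3  <
q = 1/3, r = 1 ↦ 1  ≥
q = 2/3, r = 0 ↦ 2/3  <
q = 2/3, r = 1/3 ↦ 1  ≥
q = 2/3, r = 2/3 ↦ 2/3  <
q = 2/3, r = 1 ↦ 1  ≥
q = 1, r = 0 ↦ 1  ≥
q = 1, r = 1/3 ↦ 1  ≥
q = 1, r = 2/3 ↦ 1  ≥
q = 1, r = 1 ↦ 1  ≥
So 8 of the 16 assignments meet the threshold.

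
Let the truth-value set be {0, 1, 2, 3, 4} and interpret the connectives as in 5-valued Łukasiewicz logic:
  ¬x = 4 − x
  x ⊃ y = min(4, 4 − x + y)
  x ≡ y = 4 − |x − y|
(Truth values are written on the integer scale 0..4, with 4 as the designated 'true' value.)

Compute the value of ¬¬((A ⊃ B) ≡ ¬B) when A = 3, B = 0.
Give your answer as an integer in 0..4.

1

A ⊃ B = 3 ⊃ 0 = 1
¬B = ¬0 = 4
(A ⊃ B) ≡ ¬B = 1 ≡ 4 = 1
¬((A ⊃ B) ≡ ¬B) = ¬1 = 3
¬¬((A ⊃ B) ≡ ¬B) = ¬3 = 1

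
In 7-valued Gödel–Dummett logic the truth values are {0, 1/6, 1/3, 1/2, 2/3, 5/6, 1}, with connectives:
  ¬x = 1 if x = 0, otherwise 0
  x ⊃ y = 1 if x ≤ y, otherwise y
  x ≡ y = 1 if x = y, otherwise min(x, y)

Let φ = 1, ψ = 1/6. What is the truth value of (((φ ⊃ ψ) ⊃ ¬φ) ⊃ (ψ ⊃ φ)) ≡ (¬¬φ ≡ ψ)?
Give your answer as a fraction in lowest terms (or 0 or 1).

φ ⊃ ψ = 1 ⊃ 1/6 = 1/6
¬φ = ¬1 = 0
(φ ⊃ ψ) ⊃ ¬φ = 1/6 ⊃ 0 = 0
ψ ⊃ φ = 1/6 ⊃ 1 = 1
((φ ⊃ ψ) ⊃ ¬φ) ⊃ (ψ ⊃ φ) = 0 ⊃ 1 = 1
¬φ = ¬1 = 0
¬¬φ = ¬0 = 1
¬¬φ ≡ ψ = 1 ≡ 1/6 = 1/6
(((φ ⊃ ψ) ⊃ ¬φ) ⊃ (ψ ⊃ φ)) ≡ (¬¬φ ≡ ψ) = 1 ≡ 1/6 = 1/6

1/6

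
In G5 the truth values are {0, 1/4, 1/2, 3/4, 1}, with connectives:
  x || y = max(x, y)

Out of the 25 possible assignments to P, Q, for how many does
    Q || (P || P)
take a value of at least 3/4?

value 1: 9 assignments (counts)
value 3/4: 7 assignments (counts)
value 1/2: 5 assignments
value 1/4: 3 assignments
value 0: 1 assignment
So 16 of the 25 assignments meet the threshold.

16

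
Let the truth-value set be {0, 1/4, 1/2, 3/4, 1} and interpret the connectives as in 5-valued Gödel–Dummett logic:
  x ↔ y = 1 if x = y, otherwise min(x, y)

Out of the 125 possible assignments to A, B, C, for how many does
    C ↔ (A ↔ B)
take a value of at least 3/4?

value 1: 25 assignments (counts)
value 3/4: 7 assignments (counts)
value 1/2: 15 assignments
value 1/4: 29 assignments
value 0: 49 assignments
So 32 of the 125 assignments meet the threshold.

32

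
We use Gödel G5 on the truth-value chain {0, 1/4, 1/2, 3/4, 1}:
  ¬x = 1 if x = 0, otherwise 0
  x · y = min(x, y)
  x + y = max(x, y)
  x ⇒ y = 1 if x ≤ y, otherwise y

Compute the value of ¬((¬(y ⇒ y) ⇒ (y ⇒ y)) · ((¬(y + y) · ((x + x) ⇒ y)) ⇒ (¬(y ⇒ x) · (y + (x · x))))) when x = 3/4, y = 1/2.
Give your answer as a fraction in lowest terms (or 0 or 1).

y ⇒ y = 1/2 ⇒ 1/2 = 1
¬(y ⇒ y) = ¬1 = 0
y ⇒ y = 1/2 ⇒ 1/2 = 1
¬(y ⇒ y) ⇒ (y ⇒ y) = 0 ⇒ 1 = 1
y + y = 1/2 + 1/2 = 1/2
¬(y + y) = ¬1/2 = 0
x + x = 3/4 + 3/4 = 3/4
(x + x) ⇒ y = 3/4 ⇒ 1/2 = 1/2
¬(y + y) · ((x + x) ⇒ y) = 0 · 1/2 = 0
y ⇒ x = 1/2 ⇒ 3/4 = 1
¬(y ⇒ x) = ¬1 = 0
x · x = 3/4 · 3/4 = 3/4
y + (x · x) = 1/2 + 3/4 = 3/4
¬(y ⇒ x) · (y + (x · x)) = 0 · 3/4 = 0
(¬(y + y) · ((x + x) ⇒ y)) ⇒ (¬(y ⇒ x) · (y + (x · x))) = 0 ⇒ 0 = 1
(¬(y ⇒ y) ⇒ (y ⇒ y)) · ((¬(y + y) · ((x + x) ⇒ y)) ⇒ (¬(y ⇒ x) · (y + (x · x)))) = 1 · 1 = 1
¬((¬(y ⇒ y) ⇒ (y ⇒ y)) · ((¬(y + y) · ((x + x) ⇒ y)) ⇒ (¬(y ⇒ x) · (y + (x · x))))) = ¬1 = 0

0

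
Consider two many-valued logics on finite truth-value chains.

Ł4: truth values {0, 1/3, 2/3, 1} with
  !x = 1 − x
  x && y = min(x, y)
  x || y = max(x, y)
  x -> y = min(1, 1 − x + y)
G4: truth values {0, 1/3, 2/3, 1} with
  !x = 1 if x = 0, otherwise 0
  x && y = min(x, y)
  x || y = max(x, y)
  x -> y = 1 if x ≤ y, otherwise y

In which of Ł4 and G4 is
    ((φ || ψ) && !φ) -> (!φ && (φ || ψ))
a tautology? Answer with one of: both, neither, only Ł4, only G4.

both

In Ł4: every assignment gives 1 — tautology.
In G4: every assignment gives 1 — tautology.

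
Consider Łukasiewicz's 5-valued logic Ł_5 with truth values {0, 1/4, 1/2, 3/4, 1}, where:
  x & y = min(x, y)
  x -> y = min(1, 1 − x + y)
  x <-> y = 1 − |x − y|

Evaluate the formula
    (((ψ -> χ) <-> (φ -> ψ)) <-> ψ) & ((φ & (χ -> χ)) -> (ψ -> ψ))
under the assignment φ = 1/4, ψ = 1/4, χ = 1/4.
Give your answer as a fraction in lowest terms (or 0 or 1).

1/4

ψ -> χ = 1/4 -> 1/4 = 1
φ -> ψ = 1/4 -> 1/4 = 1
(ψ -> χ) <-> (φ -> ψ) = 1 <-> 1 = 1
((ψ -> χ) <-> (φ -> ψ)) <-> ψ = 1 <-> 1/4 = 1/4
χ -> χ = 1/4 -> 1/4 = 1
φ & (χ -> χ) = 1/4 & 1 = 1/4
ψ -> ψ = 1/4 -> 1/4 = 1
(φ & (χ -> χ)) -> (ψ -> ψ) = 1/4 -> 1 = 1
(((ψ -> χ) <-> (φ -> ψ)) <-> ψ) & ((φ & (χ -> χ)) -> (ψ -> ψ)) = 1/4 & 1 = 1/4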